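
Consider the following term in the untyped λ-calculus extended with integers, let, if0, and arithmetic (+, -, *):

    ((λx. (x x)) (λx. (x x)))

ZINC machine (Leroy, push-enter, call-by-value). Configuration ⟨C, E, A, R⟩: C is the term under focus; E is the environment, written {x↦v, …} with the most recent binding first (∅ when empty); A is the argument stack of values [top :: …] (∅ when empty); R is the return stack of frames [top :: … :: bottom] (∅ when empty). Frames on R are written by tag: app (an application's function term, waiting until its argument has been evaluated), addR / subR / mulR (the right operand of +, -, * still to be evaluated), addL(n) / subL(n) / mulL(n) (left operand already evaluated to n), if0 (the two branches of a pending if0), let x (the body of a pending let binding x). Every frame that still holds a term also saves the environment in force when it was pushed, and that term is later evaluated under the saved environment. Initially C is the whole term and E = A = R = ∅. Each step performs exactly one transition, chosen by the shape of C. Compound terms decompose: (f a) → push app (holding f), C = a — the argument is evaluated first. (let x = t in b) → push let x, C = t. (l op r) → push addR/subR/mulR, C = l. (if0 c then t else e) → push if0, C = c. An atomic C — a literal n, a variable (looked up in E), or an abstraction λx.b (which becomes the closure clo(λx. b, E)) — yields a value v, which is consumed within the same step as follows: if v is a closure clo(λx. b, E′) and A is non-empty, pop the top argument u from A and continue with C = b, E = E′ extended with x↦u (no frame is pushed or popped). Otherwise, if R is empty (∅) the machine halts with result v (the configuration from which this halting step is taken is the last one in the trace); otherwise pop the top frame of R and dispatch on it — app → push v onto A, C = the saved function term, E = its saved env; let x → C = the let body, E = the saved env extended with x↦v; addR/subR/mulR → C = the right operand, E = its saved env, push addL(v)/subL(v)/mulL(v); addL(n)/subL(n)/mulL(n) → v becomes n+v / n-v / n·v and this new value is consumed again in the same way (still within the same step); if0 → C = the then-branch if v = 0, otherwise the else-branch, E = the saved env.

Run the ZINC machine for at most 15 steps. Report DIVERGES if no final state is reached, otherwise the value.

Answer: DIVERGES (no final state within 15 steps)

Derivation:
[0] <C=((λx. (x x)) (λx. (x x))), E=∅, A=∅, R=∅>
[1] <C=(λx. (x x)), E=∅, A=∅, R=[app]>
[2] <C=(λx. (x x)), E=∅, A=[clo(λx. (x x), ∅)], R=∅>
[3] <C=(x x), E={x↦clo(λx. (x x), ∅)}, A=∅, R=∅>
[4] <C=x, E={x↦clo(λx. (x x), ∅)}, A=∅, R=[app]>
[5] <C=x, E={x↦clo(λx. (x x), ∅)}, A=[clo(λx. (x x), ∅)], R=∅>
… configuration repeats with period 3 (steps 3–5 recur indefinitely) …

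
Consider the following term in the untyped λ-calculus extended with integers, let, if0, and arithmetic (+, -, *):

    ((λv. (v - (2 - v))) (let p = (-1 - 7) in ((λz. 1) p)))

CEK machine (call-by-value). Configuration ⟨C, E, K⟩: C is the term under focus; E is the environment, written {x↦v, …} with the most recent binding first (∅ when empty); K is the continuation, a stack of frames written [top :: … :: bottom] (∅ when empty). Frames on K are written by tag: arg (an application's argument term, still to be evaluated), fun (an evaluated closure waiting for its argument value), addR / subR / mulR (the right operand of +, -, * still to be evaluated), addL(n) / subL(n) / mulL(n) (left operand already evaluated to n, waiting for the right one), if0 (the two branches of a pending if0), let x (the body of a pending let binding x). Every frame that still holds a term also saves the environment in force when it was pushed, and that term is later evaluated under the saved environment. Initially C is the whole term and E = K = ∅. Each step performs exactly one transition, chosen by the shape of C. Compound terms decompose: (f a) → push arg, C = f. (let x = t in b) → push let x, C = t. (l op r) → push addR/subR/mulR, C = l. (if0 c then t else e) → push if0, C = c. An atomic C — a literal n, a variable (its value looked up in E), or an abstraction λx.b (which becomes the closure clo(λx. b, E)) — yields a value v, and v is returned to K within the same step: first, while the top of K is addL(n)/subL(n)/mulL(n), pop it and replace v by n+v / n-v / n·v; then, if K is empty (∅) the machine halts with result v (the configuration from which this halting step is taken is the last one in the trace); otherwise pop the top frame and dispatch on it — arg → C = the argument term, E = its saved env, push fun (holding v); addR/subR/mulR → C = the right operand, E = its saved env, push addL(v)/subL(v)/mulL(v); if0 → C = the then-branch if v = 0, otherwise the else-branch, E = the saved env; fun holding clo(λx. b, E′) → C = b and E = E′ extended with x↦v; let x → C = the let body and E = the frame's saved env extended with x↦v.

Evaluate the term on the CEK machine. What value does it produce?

Answer: 0

Derivation:
t=0: <C=((λv. (v - (2 - v))) (let p = (-1 - 7) in ((λz. 1) p))), E=∅, K=∅>
t=1: <C=(λv. (v - (2 - v))), E=∅, K=[arg]>
t=2: <C=(let p = (-1 - 7) in ((λz. 1) p)), E=∅, K=[fun]>
t=3: <C=(-1 - 7), E=∅, K=[let p :: fun]>
t=4: <C=-1, E=∅, K=[subR :: let p :: fun]>
t=5: <C=7, E=∅, K=[subL(-1) :: let p :: fun]>
t=6: <C=((λz. 1) p), E={p↦-8}, K=[fun]>
t=7: <C=(λz. 1), E={p↦-8}, K=[arg :: fun]>
t=8: <C=p, E={p↦-8}, K=[fun :: fun]>
t=9: <C=1, E={z↦-8, p↦-8}, K=[fun]>
t=10: <C=(v - (2 - v)), E={v↦1}, K=∅>
t=11: <C=v, E={v↦1}, K=[subR]>
t=12: <C=(2 - v), E={v↦1}, K=[subL(1)]>
t=13: <C=2, E={v↦1}, K=[subR :: subL(1)]>
t=14: <C=v, E={v↦1}, K=[subL(2) :: subL(1)]>
→ final value 0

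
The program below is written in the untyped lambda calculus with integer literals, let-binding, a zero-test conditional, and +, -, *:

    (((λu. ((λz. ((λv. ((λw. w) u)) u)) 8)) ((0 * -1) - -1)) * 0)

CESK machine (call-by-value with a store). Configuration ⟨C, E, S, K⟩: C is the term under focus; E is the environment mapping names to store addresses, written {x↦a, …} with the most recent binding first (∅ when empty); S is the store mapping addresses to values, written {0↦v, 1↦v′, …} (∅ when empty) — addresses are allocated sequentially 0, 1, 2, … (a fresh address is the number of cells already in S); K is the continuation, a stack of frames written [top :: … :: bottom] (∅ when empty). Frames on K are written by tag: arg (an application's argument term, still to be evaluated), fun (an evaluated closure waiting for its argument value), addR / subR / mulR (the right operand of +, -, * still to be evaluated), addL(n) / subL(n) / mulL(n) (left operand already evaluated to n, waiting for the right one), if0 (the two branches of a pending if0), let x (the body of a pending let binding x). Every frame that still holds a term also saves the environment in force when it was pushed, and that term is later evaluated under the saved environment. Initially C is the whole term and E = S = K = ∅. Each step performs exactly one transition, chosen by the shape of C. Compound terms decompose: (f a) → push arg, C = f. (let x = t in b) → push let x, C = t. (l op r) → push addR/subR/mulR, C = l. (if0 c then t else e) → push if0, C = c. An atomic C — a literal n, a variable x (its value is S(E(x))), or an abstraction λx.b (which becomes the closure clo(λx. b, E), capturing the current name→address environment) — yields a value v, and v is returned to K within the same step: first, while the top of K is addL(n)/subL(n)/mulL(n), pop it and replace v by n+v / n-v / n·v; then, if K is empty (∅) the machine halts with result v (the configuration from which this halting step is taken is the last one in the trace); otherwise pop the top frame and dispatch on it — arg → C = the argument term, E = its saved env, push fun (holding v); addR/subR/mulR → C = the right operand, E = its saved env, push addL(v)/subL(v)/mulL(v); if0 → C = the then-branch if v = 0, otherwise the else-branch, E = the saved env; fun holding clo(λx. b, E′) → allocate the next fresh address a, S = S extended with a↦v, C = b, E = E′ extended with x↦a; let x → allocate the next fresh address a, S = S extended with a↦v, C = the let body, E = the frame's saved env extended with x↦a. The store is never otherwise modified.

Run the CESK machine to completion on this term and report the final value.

step 0: [C=(((λu. ((λz. ((λv. ((λw. w) u)) u)) 8)) ((0 * -1) - -1)) * 0) | E=∅ | S=∅ | K=∅]
step 1: [C=((λu. ((λz. ((λv. ((λw. w) u)) u)) 8)) ((0 * -1) - -1)) | E=∅ | S=∅ | K=[mulR]]
step 2: [C=(λu. ((λz. ((λv. ((λw. w) u)) u)) 8)) | E=∅ | S=∅ | K=[arg :: mulR]]
step 3: [C=((0 * -1) - -1) | E=∅ | S=∅ | K=[fun :: mulR]]
step 4: [C=(0 * -1) | E=∅ | S=∅ | K=[subR :: fun :: mulR]]
step 5: [C=0 | E=∅ | S=∅ | K=[mulR :: subR :: fun :: mulR]]
step 6: [C=-1 | E=∅ | S=∅ | K=[mulL(0) :: subR :: fun :: mulR]]
step 7: [C=-1 | E=∅ | S=∅ | K=[subL(0) :: fun :: mulR]]
step 8: [C=((λz. ((λv. ((λw. w) u)) u)) 8) | E={u↦0} | S={0↦1} | K=[mulR]]
step 9: [C=(λz. ((λv. ((λw. w) u)) u)) | E={u↦0} | S={0↦1} | K=[arg :: mulR]]
step 10: [C=8 | E={u↦0} | S={0↦1} | K=[fun :: mulR]]
step 11: [C=((λv. ((λw. w) u)) u) | E={z↦1, u↦0} | S={0↦1, 1↦8} | K=[mulR]]
step 12: [C=(λv. ((λw. w) u)) | E={z↦1, u↦0} | S={0↦1, 1↦8} | K=[arg :: mulR]]
step 13: [C=u | E={z↦1, u↦0} | S={0↦1, 1↦8} | K=[fun :: mulR]]
step 14: [C=((λw. w) u) | E={v↦2, z↦1, u↦0} | S={0↦1, 1↦8, 2↦1} | K=[mulR]]
step 15: [C=(λw. w) | E={v↦2, z↦1, u↦0} | S={0↦1, 1↦8, 2↦1} | K=[arg :: mulR]]
step 16: [C=u | E={v↦2, z↦1, u↦0} | S={0↦1, 1↦8, 2↦1} | K=[fun :: mulR]]
step 17: [C=w | E={w↦3, v↦2, z↦1, u↦0} | S={0↦1, 1↦8, 2↦1, 3↦1} | K=[mulR]]
step 18: [C=0 | E=∅ | S={0↦1, 1↦8, 2↦1, 3↦1} | K=[mulL(1)]]
→ final value 0

Answer: 0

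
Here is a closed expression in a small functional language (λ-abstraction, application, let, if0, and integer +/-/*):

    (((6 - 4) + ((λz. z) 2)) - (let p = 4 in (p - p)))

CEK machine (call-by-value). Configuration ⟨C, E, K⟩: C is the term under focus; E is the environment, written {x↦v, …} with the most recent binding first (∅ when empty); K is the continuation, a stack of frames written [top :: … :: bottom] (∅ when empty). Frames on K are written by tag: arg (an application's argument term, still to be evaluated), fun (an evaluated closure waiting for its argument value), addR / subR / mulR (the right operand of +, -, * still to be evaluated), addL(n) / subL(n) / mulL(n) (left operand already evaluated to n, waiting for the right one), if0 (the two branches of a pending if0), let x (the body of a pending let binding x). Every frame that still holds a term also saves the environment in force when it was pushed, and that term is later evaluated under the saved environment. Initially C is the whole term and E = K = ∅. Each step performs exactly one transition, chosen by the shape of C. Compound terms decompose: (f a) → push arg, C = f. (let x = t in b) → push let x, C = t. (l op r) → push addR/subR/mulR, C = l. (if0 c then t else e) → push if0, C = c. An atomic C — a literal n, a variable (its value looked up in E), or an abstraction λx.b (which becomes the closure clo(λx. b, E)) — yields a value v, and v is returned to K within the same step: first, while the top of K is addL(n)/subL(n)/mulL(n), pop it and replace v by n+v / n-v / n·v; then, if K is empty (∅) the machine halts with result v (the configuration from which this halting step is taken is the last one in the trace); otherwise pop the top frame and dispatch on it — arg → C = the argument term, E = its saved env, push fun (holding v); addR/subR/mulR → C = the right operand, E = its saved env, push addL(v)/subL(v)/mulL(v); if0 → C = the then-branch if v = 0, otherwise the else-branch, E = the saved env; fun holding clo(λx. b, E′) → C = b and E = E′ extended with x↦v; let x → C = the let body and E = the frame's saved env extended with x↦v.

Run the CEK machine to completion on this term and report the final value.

0. <C=(((6 - 4) + ((λz. z) 2)) - (let p = 4 in (p - p))), E=∅, K=∅>
1. <C=((6 - 4) + ((λz. z) 2)), E=∅, K=[subR]>
2. <C=(6 - 4), E=∅, K=[addR :: subR]>
3. <C=6, E=∅, K=[subR :: addR :: subR]>
4. <C=4, E=∅, K=[subL(6) :: addR :: subR]>
5. <C=((λz. z) 2), E=∅, K=[addL(2) :: subR]>
6. <C=(λz. z), E=∅, K=[arg :: addL(2) :: subR]>
7. <C=2, E=∅, K=[fun :: addL(2) :: subR]>
8. <C=z, E={z↦2}, K=[addL(2) :: subR]>
9. <C=(let p = 4 in (p - p)), E=∅, K=[subL(4)]>
10. <C=4, E=∅, K=[let p :: subL(4)]>
11. <C=(p - p), E={p↦4}, K=[subL(4)]>
12. <C=p, E={p↦4}, K=[subR :: subL(4)]>
13. <C=p, E={p↦4}, K=[subL(4) :: subL(4)]>
→ final value 4

Answer: 4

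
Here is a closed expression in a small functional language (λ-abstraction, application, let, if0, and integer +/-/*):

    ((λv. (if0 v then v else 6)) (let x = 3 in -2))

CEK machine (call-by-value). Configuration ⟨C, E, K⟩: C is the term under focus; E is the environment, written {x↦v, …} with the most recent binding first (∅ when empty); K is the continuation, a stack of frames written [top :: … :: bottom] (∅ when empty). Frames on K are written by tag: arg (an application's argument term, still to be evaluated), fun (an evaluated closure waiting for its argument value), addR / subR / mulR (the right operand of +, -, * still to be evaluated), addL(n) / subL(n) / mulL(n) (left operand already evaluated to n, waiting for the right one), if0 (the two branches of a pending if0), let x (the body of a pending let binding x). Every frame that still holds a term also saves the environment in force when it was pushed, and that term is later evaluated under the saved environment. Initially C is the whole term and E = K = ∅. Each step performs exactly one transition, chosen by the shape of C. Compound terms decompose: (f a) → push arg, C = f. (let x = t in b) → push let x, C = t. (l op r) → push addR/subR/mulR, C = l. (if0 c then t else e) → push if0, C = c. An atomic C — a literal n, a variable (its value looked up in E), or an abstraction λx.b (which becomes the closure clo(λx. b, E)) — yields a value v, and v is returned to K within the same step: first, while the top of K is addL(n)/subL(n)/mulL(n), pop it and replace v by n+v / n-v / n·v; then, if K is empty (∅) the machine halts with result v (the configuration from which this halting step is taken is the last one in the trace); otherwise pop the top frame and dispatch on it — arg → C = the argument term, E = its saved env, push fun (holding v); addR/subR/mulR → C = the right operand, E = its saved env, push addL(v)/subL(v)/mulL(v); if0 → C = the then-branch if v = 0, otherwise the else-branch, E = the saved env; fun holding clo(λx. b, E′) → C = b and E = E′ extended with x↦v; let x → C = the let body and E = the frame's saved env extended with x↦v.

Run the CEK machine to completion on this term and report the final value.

Answer: 6

Machine steps:
[0] [C=((λv. (if0 v then v else 6)) (let x = 3 in -2)) | E=∅ | K=∅]
[1] [C=(λv. (if0 v then v else 6)) | E=∅ | K=[arg]]
[2] [C=(let x = 3 in -2) | E=∅ | K=[fun]]
[3] [C=3 | E=∅ | K=[let x :: fun]]
[4] [C=-2 | E={x↦3} | K=[fun]]
[5] [C=(if0 v then v else 6) | E={v↦-2} | K=∅]
[6] [C=v | E={v↦-2} | K=[if0]]
[7] [C=6 | E={v↦-2} | K=∅]
→ final value 6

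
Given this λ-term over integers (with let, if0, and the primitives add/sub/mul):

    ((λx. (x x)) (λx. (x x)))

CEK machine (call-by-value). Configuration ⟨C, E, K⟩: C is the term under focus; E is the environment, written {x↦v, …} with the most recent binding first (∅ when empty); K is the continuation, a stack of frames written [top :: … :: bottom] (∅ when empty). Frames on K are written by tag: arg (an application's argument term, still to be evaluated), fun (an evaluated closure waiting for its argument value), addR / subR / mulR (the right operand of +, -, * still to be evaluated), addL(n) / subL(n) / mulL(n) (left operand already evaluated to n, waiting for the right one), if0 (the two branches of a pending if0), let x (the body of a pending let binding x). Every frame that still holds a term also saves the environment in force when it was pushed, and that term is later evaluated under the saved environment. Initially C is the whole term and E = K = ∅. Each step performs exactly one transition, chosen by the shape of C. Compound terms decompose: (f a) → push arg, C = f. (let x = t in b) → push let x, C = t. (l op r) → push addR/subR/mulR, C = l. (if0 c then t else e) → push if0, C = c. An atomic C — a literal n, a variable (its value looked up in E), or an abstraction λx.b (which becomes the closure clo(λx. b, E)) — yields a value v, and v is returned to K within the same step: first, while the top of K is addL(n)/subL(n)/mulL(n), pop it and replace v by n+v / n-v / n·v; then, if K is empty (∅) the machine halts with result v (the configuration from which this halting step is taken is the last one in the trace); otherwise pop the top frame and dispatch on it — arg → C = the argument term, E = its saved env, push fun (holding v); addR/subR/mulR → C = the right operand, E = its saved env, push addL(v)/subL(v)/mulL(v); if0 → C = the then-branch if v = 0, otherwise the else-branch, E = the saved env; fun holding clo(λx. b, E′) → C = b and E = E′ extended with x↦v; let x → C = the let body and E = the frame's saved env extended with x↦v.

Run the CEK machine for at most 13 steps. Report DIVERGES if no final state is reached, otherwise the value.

0. ⟨C=((λx. (x x)) (λx. (x x))); E=∅; K=∅⟩
1. ⟨C=(λx. (x x)); E=∅; K=[arg]⟩
2. ⟨C=(λx. (x x)); E=∅; K=[fun]⟩
3. ⟨C=(x x); E={x↦clo(λx. (x x), ∅)}; K=∅⟩
4. ⟨C=x; E={x↦clo(λx. (x x), ∅)}; K=[arg]⟩
5. ⟨C=x; E={x↦clo(λx. (x x), ∅)}; K=[fun]⟩
… configuration repeats with period 3 (steps 3–5 recur indefinitely) …

Answer: DIVERGES (no final state within 13 steps)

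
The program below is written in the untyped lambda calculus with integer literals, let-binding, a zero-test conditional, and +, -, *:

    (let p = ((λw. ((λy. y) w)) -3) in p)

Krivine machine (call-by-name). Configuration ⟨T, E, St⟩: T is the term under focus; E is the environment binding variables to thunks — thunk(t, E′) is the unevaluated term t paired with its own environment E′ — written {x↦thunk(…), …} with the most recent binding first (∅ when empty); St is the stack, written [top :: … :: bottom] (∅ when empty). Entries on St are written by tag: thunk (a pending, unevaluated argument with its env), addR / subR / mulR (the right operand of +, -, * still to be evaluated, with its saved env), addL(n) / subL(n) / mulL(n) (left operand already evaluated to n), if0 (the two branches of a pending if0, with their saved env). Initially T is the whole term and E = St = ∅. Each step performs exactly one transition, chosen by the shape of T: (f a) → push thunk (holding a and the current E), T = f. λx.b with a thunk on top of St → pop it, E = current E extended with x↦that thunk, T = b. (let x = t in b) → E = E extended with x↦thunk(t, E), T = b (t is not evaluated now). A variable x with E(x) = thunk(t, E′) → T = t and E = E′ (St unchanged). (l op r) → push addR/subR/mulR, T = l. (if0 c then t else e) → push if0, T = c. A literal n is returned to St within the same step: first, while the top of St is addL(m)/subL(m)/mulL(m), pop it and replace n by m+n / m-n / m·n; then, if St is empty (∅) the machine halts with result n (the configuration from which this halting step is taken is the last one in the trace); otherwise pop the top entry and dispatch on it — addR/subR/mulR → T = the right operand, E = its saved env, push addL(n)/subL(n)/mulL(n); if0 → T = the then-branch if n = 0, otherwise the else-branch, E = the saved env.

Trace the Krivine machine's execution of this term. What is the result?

Answer: -3

Derivation:
0. [T=(let p = ((λw. ((λy. y) w)) -3) in p) | E=∅ | St=∅]
1. [T=p | E={p↦thunk(((λw. ((λy. y) w)) -3), ∅)} | St=∅]
2. [T=((λw. ((λy. y) w)) -3) | E=∅ | St=∅]
3. [T=(λw. ((λy. y) w)) | E=∅ | St=[thunk]]
4. [T=((λy. y) w) | E={w↦thunk(-3, ∅)} | St=∅]
5. [T=(λy. y) | E={w↦thunk(-3, ∅)} | St=[thunk]]
6. [T=y | E={y↦thunk(w, {w↦thunk(-3, ∅)}), w↦thunk(-3, ∅)} | St=∅]
7. [T=w | E={w↦thunk(-3, ∅)} | St=∅]
8. [T=-3 | E=∅ | St=∅]
→ final value -3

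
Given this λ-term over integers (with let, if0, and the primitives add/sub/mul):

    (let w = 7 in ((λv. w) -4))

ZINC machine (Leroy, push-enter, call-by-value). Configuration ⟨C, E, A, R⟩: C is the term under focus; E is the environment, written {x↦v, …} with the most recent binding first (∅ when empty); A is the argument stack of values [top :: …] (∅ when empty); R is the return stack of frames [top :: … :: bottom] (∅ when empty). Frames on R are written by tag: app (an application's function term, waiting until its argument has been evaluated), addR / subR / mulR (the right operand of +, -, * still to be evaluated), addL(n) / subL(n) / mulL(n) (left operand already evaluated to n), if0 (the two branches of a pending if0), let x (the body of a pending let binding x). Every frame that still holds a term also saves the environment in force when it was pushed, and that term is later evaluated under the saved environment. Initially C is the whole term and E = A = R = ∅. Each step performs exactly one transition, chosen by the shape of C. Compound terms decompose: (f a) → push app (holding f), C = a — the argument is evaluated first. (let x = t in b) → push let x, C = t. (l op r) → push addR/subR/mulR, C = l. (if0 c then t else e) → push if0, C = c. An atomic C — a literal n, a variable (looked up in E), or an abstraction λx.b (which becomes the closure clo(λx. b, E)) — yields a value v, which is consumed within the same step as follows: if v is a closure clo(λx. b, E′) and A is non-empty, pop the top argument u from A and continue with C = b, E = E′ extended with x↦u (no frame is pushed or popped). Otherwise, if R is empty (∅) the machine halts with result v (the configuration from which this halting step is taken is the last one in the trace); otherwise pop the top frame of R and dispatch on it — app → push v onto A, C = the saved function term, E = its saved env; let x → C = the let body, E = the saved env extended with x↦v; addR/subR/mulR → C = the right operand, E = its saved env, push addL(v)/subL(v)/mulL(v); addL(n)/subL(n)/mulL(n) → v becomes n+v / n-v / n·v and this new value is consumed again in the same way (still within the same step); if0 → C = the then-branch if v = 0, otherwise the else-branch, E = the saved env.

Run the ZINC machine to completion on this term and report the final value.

t=0: ⟨C=(let w = 7 in ((λv. w) -4)); E=∅; A=∅; R=∅⟩
t=1: ⟨C=7; E=∅; A=∅; R=[let w]⟩
t=2: ⟨C=((λv. w) -4); E={w↦7}; A=∅; R=∅⟩
t=3: ⟨C=-4; E={w↦7}; A=∅; R=[app]⟩
t=4: ⟨C=(λv. w); E={w↦7}; A=[-4]; R=∅⟩
t=5: ⟨C=w; E={v↦-4, w↦7}; A=∅; R=∅⟩
→ final value 7

Answer: 7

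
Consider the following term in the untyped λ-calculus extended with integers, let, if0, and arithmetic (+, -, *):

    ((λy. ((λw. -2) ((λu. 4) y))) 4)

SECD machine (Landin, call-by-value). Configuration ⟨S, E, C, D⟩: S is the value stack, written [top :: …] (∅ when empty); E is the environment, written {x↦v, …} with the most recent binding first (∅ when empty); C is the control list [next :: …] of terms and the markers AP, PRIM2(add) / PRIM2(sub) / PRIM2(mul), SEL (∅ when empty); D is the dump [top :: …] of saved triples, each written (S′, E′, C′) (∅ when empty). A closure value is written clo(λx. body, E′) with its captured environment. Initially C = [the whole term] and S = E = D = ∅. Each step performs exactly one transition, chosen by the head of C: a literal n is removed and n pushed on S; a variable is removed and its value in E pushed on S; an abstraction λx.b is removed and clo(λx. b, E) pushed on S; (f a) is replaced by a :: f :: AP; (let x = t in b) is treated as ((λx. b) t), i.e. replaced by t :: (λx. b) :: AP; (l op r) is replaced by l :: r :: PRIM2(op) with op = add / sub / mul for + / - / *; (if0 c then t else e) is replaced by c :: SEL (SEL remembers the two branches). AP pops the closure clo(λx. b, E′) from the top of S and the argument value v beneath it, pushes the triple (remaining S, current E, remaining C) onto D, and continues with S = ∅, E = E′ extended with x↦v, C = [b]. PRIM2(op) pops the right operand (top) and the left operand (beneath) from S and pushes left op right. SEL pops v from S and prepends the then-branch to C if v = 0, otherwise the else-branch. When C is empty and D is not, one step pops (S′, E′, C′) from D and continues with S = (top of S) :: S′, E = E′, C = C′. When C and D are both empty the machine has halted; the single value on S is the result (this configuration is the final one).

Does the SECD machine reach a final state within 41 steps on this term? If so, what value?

0. [S=∅ | E=∅ | C=[((λy. ((λw. -2) ((λu. 4) y))) 4)] | D=∅]
1. [S=∅ | E=∅ | C=[4 :: (λy. ((λw. -2) ((λu. 4) y))) :: AP] | D=∅]
2. [S=[4] | E=∅ | C=[(λy. ((λw. -2) ((λu. 4) y))) :: AP] | D=∅]
3. [S=[clo(λy. ((λw. -2) ((λu. 4) y)), ∅) :: 4] | E=∅ | C=[AP] | D=∅]
4. [S=∅ | E={y↦4} | C=[((λw. -2) ((λu. 4) y))] | D=[(∅, ∅, ∅)]]
5. [S=∅ | E={y↦4} | C=[((λu. 4) y) :: (λw. -2) :: AP] | D=[(∅, ∅, ∅)]]
6. [S=∅ | E={y↦4} | C=[y :: (λu. 4) :: AP :: (λw. -2) :: AP] | D=[(∅, ∅, ∅)]]
7. [S=[4] | E={y↦4} | C=[(λu. 4) :: AP :: (λw. -2) :: AP] | D=[(∅, ∅, ∅)]]
8. [S=[clo(λu. 4, {y↦4}) :: 4] | E={y↦4} | C=[AP :: (λw. -2) :: AP] | D=[(∅, ∅, ∅)]]
9. [S=∅ | E={u↦4, y↦4} | C=[4] | D=[(∅, {y↦4}, [(λw. -2) :: AP]) :: (∅, ∅, ∅)]]
10. [S=[4] | E={u↦4, y↦4} | C=∅ | D=[(∅, {y↦4}, [(λw. -2) :: AP]) :: (∅, ∅, ∅)]]
11. [S=[4] | E={y↦4} | C=[(λw. -2) :: AP] | D=[(∅, ∅, ∅)]]
12. [S=[clo(λw. -2, {y↦4}) :: 4] | E={y↦4} | C=[AP] | D=[(∅, ∅, ∅)]]
13. [S=∅ | E={w↦4, y↦4} | C=[-2] | D=[(∅, {y↦4}, ∅) :: (∅, ∅, ∅)]]
14. [S=[-2] | E={w↦4, y↦4} | C=∅ | D=[(∅, {y↦4}, ∅) :: (∅, ∅, ∅)]]
15. [S=[-2] | E={y↦4} | C=∅ | D=[(∅, ∅, ∅)]]
16. [S=[-2] | E=∅ | C=∅ | D=∅]
→ final value -2

Answer: -2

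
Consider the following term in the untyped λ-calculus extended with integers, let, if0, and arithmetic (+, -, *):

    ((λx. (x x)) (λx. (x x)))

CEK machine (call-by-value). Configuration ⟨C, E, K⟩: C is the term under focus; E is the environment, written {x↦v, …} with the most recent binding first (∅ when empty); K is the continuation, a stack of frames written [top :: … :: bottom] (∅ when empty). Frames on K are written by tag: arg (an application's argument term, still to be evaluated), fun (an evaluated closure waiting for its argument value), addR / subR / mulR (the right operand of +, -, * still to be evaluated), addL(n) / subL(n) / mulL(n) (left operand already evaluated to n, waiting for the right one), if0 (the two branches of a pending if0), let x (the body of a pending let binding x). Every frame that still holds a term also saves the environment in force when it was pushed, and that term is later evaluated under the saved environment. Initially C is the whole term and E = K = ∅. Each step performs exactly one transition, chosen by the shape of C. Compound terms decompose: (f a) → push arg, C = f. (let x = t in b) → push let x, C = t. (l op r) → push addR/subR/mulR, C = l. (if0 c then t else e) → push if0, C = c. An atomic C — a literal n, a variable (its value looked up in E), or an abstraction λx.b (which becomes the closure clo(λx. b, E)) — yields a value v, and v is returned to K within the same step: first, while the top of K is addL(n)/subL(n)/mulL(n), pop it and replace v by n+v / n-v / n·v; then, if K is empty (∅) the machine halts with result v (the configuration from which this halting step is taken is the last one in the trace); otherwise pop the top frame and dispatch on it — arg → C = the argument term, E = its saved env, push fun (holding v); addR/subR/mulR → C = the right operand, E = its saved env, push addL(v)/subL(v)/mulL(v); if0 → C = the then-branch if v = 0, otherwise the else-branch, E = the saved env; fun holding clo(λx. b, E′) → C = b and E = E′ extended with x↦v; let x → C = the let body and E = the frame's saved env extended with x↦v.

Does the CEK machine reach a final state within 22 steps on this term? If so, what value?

step 0: [C=((λx. (x x)) (λx. (x x))) | E=∅ | K=∅]
step 1: [C=(λx. (x x)) | E=∅ | K=[arg]]
step 2: [C=(λx. (x x)) | E=∅ | K=[fun]]
step 3: [C=(x x) | E={x↦clo(λx. (x x), ∅)} | K=∅]
step 4: [C=x | E={x↦clo(λx. (x x), ∅)} | K=[arg]]
step 5: [C=x | E={x↦clo(λx. (x x), ∅)} | K=[fun]]
… configuration repeats with period 3 (steps 3–5 recur indefinitely) …

Answer: DIVERGES (no final state within 22 steps)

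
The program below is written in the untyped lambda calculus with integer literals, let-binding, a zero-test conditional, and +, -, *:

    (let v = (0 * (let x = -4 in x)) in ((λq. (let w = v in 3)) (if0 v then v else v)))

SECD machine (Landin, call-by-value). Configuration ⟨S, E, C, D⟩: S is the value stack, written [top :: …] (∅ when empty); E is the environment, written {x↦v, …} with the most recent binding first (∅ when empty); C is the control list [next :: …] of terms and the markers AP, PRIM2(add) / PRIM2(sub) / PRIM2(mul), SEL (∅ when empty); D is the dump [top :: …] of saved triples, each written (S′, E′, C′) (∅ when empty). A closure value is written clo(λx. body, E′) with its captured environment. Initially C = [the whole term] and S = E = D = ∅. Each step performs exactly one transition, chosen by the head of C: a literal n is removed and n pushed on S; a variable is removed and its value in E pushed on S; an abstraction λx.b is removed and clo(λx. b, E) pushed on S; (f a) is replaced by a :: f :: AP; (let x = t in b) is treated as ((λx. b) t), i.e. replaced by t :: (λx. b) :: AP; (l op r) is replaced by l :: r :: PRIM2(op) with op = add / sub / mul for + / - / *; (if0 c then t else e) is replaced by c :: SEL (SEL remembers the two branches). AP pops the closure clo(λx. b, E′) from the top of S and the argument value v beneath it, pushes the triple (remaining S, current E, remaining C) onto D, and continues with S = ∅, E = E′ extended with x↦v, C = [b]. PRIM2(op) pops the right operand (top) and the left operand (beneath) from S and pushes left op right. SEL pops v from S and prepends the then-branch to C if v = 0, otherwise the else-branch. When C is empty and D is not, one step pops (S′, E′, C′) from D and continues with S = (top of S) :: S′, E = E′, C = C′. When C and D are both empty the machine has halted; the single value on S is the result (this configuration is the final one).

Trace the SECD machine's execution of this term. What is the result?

Answer: 3

Machine steps:
t=0: ⟨S=∅; E=∅; C=[(let v = (0 * (let x = -4 in x)) in ((λq. (let w = v in 3)) (if0 v then v else v)))]; D=∅⟩
t=1: ⟨S=∅; E=∅; C=[(0 * (let x = -4 in x)) :: (λv. ((λq. (let w = v in 3)) (if0 v then v else v))) :: AP]; D=∅⟩
t=2: ⟨S=∅; E=∅; C=[0 :: (let x = -4 in x) :: PRIM2(mul) :: (λv. ((λq. (let w = v in 3)) (if0 v then v else v))) :: AP]; D=∅⟩
t=3: ⟨S=[0]; E=∅; C=[(let x = -4 in x) :: PRIM2(mul) :: (λv. ((λq. (let w = v in 3)) (if0 v then v else v))) :: AP]; D=∅⟩
t=4: ⟨S=[0]; E=∅; C=[-4 :: (λx. x) :: AP :: PRIM2(mul) :: (λv. ((λq. (let w = v in 3)) (if0 v then v else v))) :: AP]; D=∅⟩
t=5: ⟨S=[-4 :: 0]; E=∅; C=[(λx. x) :: AP :: PRIM2(mul) :: (λv. ((λq. (let w = v in 3)) (if0 v then v else v))) :: AP]; D=∅⟩
t=6: ⟨S=[clo(λx. x, ∅) :: -4 :: 0]; E=∅; C=[AP :: PRIM2(mul) :: (λv. ((λq. (let w = v in 3)) (if0 v then v else v))) :: AP]; D=∅⟩
t=7: ⟨S=∅; E={x↦-4}; C=[x]; D=[([0], ∅, [PRIM2(mul) :: (λv. ((λq. (let w = v in 3)) (if0 v then v else v))) :: AP])]⟩
t=8: ⟨S=[-4]; E={x↦-4}; C=∅; D=[([0], ∅, [PRIM2(mul) :: (λv. ((λq. (let w = v in 3)) (if0 v then v else v))) :: AP])]⟩
t=9: ⟨S=[-4 :: 0]; E=∅; C=[PRIM2(mul) :: (λv. ((λq. (let w = v in 3)) (if0 v then v else v))) :: AP]; D=∅⟩
t=10: ⟨S=[0]; E=∅; C=[(λv. ((λq. (let w = v in 3)) (if0 v then v else v))) :: AP]; D=∅⟩
t=11: ⟨S=[clo(λv. ((λq. (let w = v in 3)) (if0 v then v else v)), ∅) :: 0]; E=∅; C=[AP]; D=∅⟩
t=12: ⟨S=∅; E={v↦0}; C=[((λq. (let w = v in 3)) (if0 v then v else v))]; D=[(∅, ∅, ∅)]⟩
t=13: ⟨S=∅; E={v↦0}; C=[(if0 v then v else v) :: (λq. (let w = v in 3)) :: AP]; D=[(∅, ∅, ∅)]⟩
t=14: ⟨S=∅; E={v↦0}; C=[v :: SEL :: (λq. (let w = v in 3)) :: AP]; D=[(∅, ∅, ∅)]⟩
t=15: ⟨S=[0]; E={v↦0}; C=[SEL :: (λq. (let w = v in 3)) :: AP]; D=[(∅, ∅, ∅)]⟩
t=16: ⟨S=∅; E={v↦0}; C=[v :: (λq. (let w = v in 3)) :: AP]; D=[(∅, ∅, ∅)]⟩
t=17: ⟨S=[0]; E={v↦0}; C=[(λq. (let w = v in 3)) :: AP]; D=[(∅, ∅, ∅)]⟩
t=18: ⟨S=[clo(λq. (let w = v in 3), {v↦0}) :: 0]; E={v↦0}; C=[AP]; D=[(∅, ∅, ∅)]⟩
t=19: ⟨S=∅; E={q↦0, v↦0}; C=[(let w = v in 3)]; D=[(∅, {v↦0}, ∅) :: (∅, ∅, ∅)]⟩
t=20: ⟨S=∅; E={q↦0, v↦0}; C=[v :: (λw. 3) :: AP]; D=[(∅, {v↦0}, ∅) :: (∅, ∅, ∅)]⟩
t=21: ⟨S=[0]; E={q↦0, v↦0}; C=[(λw. 3) :: AP]; D=[(∅, {v↦0}, ∅) :: (∅, ∅, ∅)]⟩
t=22: ⟨S=[clo(λw. 3, {q↦0, v↦0}) :: 0]; E={q↦0, v↦0}; C=[AP]; D=[(∅, {v↦0}, ∅) :: (∅, ∅, ∅)]⟩
t=23: ⟨S=∅; E={w↦0, q↦0, v↦0}; C=[3]; D=[(∅, {q↦0, v↦0}, ∅) :: (∅, {v↦0}, ∅) :: (∅, ∅, ∅)]⟩
t=24: ⟨S=[3]; E={w↦0, q↦0, v↦0}; C=∅; D=[(∅, {q↦0, v↦0}, ∅) :: (∅, {v↦0}, ∅) :: (∅, ∅, ∅)]⟩
t=25: ⟨S=[3]; E={q↦0, v↦0}; C=∅; D=[(∅, {v↦0}, ∅) :: (∅, ∅, ∅)]⟩
t=26: ⟨S=[3]; E={v↦0}; C=∅; D=[(∅, ∅, ∅)]⟩
t=27: ⟨S=[3]; E=∅; C=∅; D=∅⟩
→ final value 3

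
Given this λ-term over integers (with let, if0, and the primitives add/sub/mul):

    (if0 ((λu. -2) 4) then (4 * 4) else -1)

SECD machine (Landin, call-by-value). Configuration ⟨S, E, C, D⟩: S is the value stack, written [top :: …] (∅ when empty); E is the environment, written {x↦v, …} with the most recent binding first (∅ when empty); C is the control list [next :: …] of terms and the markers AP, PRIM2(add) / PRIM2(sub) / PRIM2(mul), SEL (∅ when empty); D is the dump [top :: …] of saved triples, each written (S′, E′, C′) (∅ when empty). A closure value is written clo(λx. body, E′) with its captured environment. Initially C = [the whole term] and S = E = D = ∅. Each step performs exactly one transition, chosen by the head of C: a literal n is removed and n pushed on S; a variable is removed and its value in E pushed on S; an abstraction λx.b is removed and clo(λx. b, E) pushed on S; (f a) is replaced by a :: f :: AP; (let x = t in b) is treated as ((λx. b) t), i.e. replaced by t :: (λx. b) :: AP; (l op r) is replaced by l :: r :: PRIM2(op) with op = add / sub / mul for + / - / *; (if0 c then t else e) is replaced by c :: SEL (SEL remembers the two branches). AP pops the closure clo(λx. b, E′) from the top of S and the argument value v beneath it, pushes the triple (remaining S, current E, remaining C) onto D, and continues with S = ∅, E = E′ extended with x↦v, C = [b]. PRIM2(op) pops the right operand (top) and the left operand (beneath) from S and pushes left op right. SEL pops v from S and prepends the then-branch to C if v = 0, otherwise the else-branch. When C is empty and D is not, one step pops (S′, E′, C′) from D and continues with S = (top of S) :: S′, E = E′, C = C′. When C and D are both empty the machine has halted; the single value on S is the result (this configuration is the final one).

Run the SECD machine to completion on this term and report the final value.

Answer: -1

Derivation:
[0] <S=∅, E=∅, C=[(if0 ((λu. -2) 4) then (4 * 4) else -1)], D=∅>
[1] <S=∅, E=∅, C=[((λu. -2) 4) :: SEL], D=∅>
[2] <S=∅, E=∅, C=[4 :: (λu. -2) :: AP :: SEL], D=∅>
[3] <S=[4], E=∅, C=[(λu. -2) :: AP :: SEL], D=∅>
[4] <S=[clo(λu. -2, ∅) :: 4], E=∅, C=[AP :: SEL], D=∅>
[5] <S=∅, E={u↦4}, C=[-2], D=[(∅, ∅, [SEL])]>
[6] <S=[-2], E={u↦4}, C=∅, D=[(∅, ∅, [SEL])]>
[7] <S=[-2], E=∅, C=[SEL], D=∅>
[8] <S=∅, E=∅, C=[-1], D=∅>
[9] <S=[-1], E=∅, C=∅, D=∅>
→ final value -1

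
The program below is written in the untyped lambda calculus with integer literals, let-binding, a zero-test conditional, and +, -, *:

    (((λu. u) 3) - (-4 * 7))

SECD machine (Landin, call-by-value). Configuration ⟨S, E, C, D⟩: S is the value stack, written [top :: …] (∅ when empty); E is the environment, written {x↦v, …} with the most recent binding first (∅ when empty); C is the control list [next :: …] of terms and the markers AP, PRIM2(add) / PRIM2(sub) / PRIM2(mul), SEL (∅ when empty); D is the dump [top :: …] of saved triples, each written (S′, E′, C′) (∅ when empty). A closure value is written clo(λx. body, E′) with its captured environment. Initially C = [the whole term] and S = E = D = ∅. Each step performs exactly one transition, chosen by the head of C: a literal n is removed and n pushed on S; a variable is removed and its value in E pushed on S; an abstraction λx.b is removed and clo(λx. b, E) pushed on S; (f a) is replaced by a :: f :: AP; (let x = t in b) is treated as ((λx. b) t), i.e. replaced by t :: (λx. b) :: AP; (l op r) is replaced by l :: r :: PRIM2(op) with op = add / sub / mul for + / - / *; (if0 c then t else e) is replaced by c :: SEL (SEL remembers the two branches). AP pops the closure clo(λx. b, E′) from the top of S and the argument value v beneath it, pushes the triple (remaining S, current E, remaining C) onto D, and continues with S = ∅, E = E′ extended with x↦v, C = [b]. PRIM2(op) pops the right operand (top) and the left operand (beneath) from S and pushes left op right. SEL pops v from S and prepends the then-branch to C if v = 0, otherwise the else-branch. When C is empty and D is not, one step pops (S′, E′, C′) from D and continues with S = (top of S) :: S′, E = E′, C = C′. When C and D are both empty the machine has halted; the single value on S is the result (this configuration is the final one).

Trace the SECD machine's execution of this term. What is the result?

t=0: ⟨S=∅; E=∅; C=[(((λu. u) 3) - (-4 * 7))]; D=∅⟩
t=1: ⟨S=∅; E=∅; C=[((λu. u) 3) :: (-4 * 7) :: PRIM2(sub)]; D=∅⟩
t=2: ⟨S=∅; E=∅; C=[3 :: (λu. u) :: AP :: (-4 * 7) :: PRIM2(sub)]; D=∅⟩
t=3: ⟨S=[3]; E=∅; C=[(λu. u) :: AP :: (-4 * 7) :: PRIM2(sub)]; D=∅⟩
t=4: ⟨S=[clo(λu. u, ∅) :: 3]; E=∅; C=[AP :: (-4 * 7) :: PRIM2(sub)]; D=∅⟩
t=5: ⟨S=∅; E={u↦3}; C=[u]; D=[(∅, ∅, [(-4 * 7) :: PRIM2(sub)])]⟩
t=6: ⟨S=[3]; E={u↦3}; C=∅; D=[(∅, ∅, [(-4 * 7) :: PRIM2(sub)])]⟩
t=7: ⟨S=[3]; E=∅; C=[(-4 * 7) :: PRIM2(sub)]; D=∅⟩
t=8: ⟨S=[3]; E=∅; C=[-4 :: 7 :: PRIM2(mul) :: PRIM2(sub)]; D=∅⟩
t=9: ⟨S=[-4 :: 3]; E=∅; C=[7 :: PRIM2(mul) :: PRIM2(sub)]; D=∅⟩
t=10: ⟨S=[7 :: -4 :: 3]; E=∅; C=[PRIM2(mul) :: PRIM2(sub)]; D=∅⟩
t=11: ⟨S=[-28 :: 3]; E=∅; C=[PRIM2(sub)]; D=∅⟩
t=12: ⟨S=[31]; E=∅; C=∅; D=∅⟩
→ final value 31

Answer: 31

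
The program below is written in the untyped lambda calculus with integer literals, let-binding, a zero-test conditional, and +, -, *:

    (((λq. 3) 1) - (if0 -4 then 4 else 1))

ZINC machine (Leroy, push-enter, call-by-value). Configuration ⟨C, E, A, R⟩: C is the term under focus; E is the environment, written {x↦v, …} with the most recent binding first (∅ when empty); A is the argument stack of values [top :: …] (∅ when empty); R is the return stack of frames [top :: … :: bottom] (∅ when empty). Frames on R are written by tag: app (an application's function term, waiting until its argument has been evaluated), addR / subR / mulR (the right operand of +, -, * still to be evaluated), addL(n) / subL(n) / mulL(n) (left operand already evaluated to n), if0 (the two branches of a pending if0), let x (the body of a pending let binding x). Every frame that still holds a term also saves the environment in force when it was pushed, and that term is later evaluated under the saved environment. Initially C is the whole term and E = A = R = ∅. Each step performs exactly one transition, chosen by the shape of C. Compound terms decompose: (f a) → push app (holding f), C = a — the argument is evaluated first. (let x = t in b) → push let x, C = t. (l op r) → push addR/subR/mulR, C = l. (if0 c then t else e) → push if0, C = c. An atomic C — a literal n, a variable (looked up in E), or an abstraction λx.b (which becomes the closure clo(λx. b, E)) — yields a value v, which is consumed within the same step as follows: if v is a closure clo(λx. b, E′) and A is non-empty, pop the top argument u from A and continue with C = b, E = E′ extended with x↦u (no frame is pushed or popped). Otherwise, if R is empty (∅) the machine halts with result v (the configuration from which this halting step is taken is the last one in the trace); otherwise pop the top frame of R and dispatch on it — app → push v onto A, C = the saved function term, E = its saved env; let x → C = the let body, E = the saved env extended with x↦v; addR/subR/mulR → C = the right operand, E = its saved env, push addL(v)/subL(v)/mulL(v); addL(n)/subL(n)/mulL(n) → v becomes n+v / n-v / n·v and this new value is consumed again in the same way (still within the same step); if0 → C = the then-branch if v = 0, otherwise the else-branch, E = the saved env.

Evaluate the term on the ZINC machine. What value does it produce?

t=0: ⟨C=(((λq. 3) 1) - (if0 -4 then 4 else 1)); E=∅; A=∅; R=∅⟩
t=1: ⟨C=((λq. 3) 1); E=∅; A=∅; R=[subR]⟩
t=2: ⟨C=1; E=∅; A=∅; R=[app :: subR]⟩
t=3: ⟨C=(λq. 3); E=∅; A=[1]; R=[subR]⟩
t=4: ⟨C=3; E={q↦1}; A=∅; R=[subR]⟩
t=5: ⟨C=(if0 -4 then 4 else 1); E=∅; A=∅; R=[subL(3)]⟩
t=6: ⟨C=-4; E=∅; A=∅; R=[if0 :: subL(3)]⟩
t=7: ⟨C=1; E=∅; A=∅; R=[subL(3)]⟩
→ final value 2

Answer: 2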